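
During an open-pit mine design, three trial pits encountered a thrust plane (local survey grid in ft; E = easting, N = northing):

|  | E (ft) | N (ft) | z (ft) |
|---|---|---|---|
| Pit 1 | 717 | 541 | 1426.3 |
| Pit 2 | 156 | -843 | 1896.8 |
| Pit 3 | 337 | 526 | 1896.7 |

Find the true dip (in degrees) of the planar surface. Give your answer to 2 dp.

Two edge vectors: Pit 1→Pit 2 = (-561, -1384, 470.5), Pit 1→Pit 3 = (-380, -15, 470.4).
Normal n = (Pit 1→Pit 2) × (Pit 1→Pit 3) = (-643976.1, 85104.4, -517505).
So ∂z/∂E = −n_x/n_z = −1.24439 and ∂z/∂N = −n_y/n_z = 0.16445.
Gradient magnitude |∇z| = √(a² + b²) = √(1.54850 + 0.02704) = 1.25521.
True dip = arctan(1.25521) = 51.46°, dipping toward E (azimuth ≈ 098°).

51.46°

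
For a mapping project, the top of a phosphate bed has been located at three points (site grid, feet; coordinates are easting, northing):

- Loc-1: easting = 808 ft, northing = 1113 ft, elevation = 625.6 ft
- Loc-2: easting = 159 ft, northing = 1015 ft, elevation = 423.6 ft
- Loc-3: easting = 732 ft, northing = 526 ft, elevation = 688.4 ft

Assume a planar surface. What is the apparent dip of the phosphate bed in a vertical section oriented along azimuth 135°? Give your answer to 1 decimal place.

Let the plane be z = a·easting + b·northing + c.
Loc-2−Loc-1: −649a − 98b = −202;  Loc-3−Loc-1: −76a − 587b = 62.8.
Solving gives a = 0.33393, b = −0.15022.
Unit vector along 135° is (sin 135°, cos 135°) = (0.7071, -0.7071).
Slope in that direction = a·(0.7071) + b·(-0.7071) = 0.34235.
Apparent dip = arctan|0.34235| = 18.9° (true dip is 20.1°, so apparent ≤ true as expected).

18.9°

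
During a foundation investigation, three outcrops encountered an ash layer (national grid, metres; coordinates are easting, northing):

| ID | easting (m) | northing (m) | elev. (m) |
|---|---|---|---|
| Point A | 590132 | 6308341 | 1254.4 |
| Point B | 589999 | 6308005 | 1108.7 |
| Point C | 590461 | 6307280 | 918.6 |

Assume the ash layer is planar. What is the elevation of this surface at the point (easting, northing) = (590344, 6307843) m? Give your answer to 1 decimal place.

1106.3 m

Let the plane be z = a·easting + b·northing + c.
Point B−Point A: −133a − 336b = −145.7;  Point C−Point A: 329a − 1061b = −335.8.
Solving gives a = 0.165935778, b = 0.367948040.
Then c = 1254.4 − a·590132 − b·6308341 = −2417811.32.
At (590344, 6307843): z = 97959.2 + 2320958.5 − 2417811.32 = 1106.3 m.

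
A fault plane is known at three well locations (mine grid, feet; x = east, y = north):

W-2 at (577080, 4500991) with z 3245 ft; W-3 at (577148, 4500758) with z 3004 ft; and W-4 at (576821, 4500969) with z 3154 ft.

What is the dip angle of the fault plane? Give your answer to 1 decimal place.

Two edge vectors: W-2→W-3 = (68, -233, -241), W-2→W-4 = (-259, -22, -91).
Normal n = (W-2→W-3) × (W-2→W-4) = (15901, 68607, -61843).
So ∂z/∂x = −n_x/n_z = 0.25712 and ∂z/∂y = −n_y/n_z = 1.10937.
Gradient magnitude |∇z| = √(a² + b²) = √(0.06611 + 1.23071) = 1.13878.
True dip = arctan(1.13878) = 48.7°, dipping toward SSW (azimuth ≈ 193°).

48.7°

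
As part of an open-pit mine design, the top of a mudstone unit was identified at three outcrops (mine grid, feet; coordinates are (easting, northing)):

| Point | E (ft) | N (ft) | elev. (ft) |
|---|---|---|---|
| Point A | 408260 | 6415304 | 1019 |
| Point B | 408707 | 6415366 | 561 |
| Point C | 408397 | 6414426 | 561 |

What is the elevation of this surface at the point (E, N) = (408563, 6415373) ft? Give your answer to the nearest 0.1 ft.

Let the plane be z = a·E + b·N + c.
Point B−Point A: 447a + 62b = −458;  Point C−Point A: 137a − 878b = −458.
Solving gives a = −1.073723065, b = 0.354100160.
Then c = 1019 − a·408260 − b·6415304 = −1832282.99.
At (408563, 6415373): z = −438683.5 + 2271684.6 − 1832282.99 = 718.1 ft.

718.1 ft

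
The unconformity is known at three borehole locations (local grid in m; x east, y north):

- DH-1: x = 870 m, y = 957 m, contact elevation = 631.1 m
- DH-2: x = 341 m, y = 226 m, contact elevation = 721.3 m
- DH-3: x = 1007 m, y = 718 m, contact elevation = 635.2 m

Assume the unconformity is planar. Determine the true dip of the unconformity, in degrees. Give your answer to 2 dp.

5.94°

Let the plane be z = a·x + b·y + c.
DH-2−DH-1: −529a − 731b = 90.2;  DH-3−DH-1: 137a − 239b = 4.1.
Solving gives a = −0.08192, b = −0.06411.
Gradient magnitude |∇z| = √(a² + b²) = √(0.00671 + 0.00411) = 0.10402.
True dip = arctan(0.10402) = 5.94°, dipping toward NE (azimuth ≈ 052°).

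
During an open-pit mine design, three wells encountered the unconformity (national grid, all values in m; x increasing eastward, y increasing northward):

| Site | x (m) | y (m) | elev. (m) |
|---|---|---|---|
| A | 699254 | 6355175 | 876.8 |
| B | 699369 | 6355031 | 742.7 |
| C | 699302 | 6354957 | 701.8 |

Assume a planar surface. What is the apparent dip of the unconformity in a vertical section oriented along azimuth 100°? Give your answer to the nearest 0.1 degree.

Two edge vectors: A→B = (115, -144, -134.1), A→C = (48, -218, -175).
Normal n = (A→B) × (A→C) = (-4033.8, 13688.2, -18158).
So ∂z/∂x = −n_x/n_z = −0.22215 and ∂z/∂y = −n_y/n_z = 0.75384.
Unit vector along 100° is (sin 100°, cos 100°) = (0.9848, -0.1736).
Slope in that direction = a·(0.9848) + b·(-0.1736) = −0.34968.
Apparent dip = arctan|0.34968| = 19.3° (true dip is 38.2°, so apparent ≤ true as expected).

19.3°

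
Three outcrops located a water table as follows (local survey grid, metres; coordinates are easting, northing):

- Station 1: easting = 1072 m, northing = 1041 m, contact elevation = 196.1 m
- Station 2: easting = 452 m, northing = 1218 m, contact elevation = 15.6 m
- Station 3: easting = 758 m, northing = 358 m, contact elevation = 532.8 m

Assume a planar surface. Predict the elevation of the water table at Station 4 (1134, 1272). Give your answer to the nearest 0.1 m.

Let the plane be z = a·easting + b·northing + c.
Station 2−Station 1: −620a + 177b = −180.5;  Station 3−Station 1: −314a − 683b = 336.7.
Solving gives a = 0.132945, b = −0.554092.
Then c = 196.1 − a·1072 − b·1041 = 630.39.
At (1134, 1272): z = 150.8 − 704.8 + 630.39 = 76.3 m.

76.3 m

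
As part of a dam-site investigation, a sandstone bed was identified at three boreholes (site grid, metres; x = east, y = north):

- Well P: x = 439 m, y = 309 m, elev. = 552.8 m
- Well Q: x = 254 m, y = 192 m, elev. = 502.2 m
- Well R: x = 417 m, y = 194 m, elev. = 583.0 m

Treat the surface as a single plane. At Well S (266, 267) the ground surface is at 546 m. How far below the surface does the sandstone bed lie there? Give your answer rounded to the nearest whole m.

65 m

Let the plane be z = a·x + b·y + c.
Well Q−Well P: −185a − 117b = −50.6;  Well R−Well P: −22a − 115b = 30.2.
Solving gives a = 0.50010, b = −0.35828.
Then c = 552.8 − a·439 − b·309 = 443.96.
At (266, 267): z_contact = 133.0 − 95.7 + 443.96 = 481.3 m.
Depth below ground = 546 − 481.3 = 65 m.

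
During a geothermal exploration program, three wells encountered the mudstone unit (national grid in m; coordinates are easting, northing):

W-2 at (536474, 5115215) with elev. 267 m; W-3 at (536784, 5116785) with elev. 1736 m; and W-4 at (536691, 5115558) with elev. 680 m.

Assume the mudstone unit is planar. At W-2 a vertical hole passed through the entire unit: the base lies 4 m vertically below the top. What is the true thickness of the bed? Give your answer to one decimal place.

Two edge vectors: W-2→W-3 = (310, 1570, 1469), W-2→W-4 = (217, 343, 413).
Normal n = (W-2→W-3) × (W-2→W-4) = (144543, 190743, -234360).
So ∂z/∂easting = −n_x/n_z = 0.61676 and ∂z/∂northing = −n_y/n_z = 0.81389.
|∇z| = √(a²+b²) = 1.02118, so dip δ = arctan(1.02118) = 45.60°.
True thickness = vertical thickness × cos δ = 4 × cos 45.60° = 2.8 m.

2.8 m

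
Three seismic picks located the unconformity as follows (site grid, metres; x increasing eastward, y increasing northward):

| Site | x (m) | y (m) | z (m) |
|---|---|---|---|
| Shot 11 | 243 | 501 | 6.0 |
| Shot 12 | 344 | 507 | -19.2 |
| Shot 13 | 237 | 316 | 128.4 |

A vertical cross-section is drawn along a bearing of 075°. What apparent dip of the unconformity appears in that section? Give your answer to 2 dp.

20.45°

Two edge vectors: Shot 11→Shot 12 = (101, 6, -25.2), Shot 11→Shot 13 = (-6, -185, 122.4).
Normal n = (Shot 11→Shot 12) × (Shot 11→Shot 13) = (-3927.6, -12211.2, -18649).
So ∂z/∂x = −n_x/n_z = −0.21061 and ∂z/∂y = −n_y/n_z = −0.65479.
Unit vector along 075° is (sin 75°, cos 75°) = (0.9659, 0.2588).
Slope in that direction = a·(0.9659) + b·(0.2588) = −0.37290.
Apparent dip = arctan|0.37290| = 20.45° (true dip is 34.5°, so apparent ≤ true as expected).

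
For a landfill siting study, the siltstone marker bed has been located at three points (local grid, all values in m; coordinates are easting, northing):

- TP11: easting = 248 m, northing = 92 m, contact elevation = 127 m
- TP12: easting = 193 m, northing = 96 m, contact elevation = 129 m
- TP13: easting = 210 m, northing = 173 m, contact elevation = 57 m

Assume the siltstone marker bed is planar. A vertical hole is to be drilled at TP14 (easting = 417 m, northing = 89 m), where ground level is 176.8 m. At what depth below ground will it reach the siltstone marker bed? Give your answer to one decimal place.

64.4 m

Two edge vectors: TP11→TP12 = (-55, 4, 2), TP11→TP13 = (-38, 81, -70).
Normal n = (TP11→TP12) × (TP11→TP13) = (-442, -3926, -4303).
So ∂z/∂easting = −n_x/n_z = −0.10272 and ∂z/∂northing = −n_y/n_z = −0.91239.
Intercept c from TP11: 127 + 25.47 + 83.94 = 236.41.
At (417, 89): z_contact = −42.83 − 81.20 + 236.41 = 112.38 m.
Depth below ground = 176.8 − 112.38 = 64.4 m.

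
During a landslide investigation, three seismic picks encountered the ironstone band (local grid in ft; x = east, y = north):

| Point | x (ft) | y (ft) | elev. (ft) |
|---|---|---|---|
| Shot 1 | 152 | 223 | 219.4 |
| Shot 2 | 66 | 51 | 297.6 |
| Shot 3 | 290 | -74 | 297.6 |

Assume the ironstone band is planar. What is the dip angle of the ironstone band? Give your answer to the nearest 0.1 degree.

Two edge vectors: Shot 1→Shot 2 = (-86, -172, 78.2), Shot 1→Shot 3 = (138, -297, 78.2).
Normal n = (Shot 1→Shot 2) × (Shot 1→Shot 3) = (9775, 17516.8, 49278).
So ∂z/∂x = −n_x/n_z = −0.19836 and ∂z/∂y = −n_y/n_z = −0.35547.
Gradient magnitude |∇z| = √(a² + b²) = √(0.03935 + 0.12636) = 0.40707.
True dip = arctan(0.40707) = 22.1°, dipping toward NNE (azimuth ≈ 029°).

22.1°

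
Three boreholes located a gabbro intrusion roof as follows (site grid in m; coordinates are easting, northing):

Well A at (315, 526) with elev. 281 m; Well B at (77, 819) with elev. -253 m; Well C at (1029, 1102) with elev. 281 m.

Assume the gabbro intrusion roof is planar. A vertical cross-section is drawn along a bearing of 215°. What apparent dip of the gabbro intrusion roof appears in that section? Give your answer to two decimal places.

21.43°

Two edge vectors: Well A→Well B = (-238, 293, -534), Well A→Well C = (714, 576, 0).
Normal n = (Well A→Well B) × (Well A→Well C) = (307584, -381276, -346290).
So ∂z/∂easting = −n_x/n_z = 0.88823 and ∂z/∂northing = −n_y/n_z = −1.10103.
Unit vector along 215° is (sin 215°, cos 215°) = (-0.5736, -0.8192).
Slope in that direction = a·(-0.5736) + b·(-0.8192) = 0.39245.
Apparent dip = arctan|0.39245| = 21.43° (true dip is 54.7°, so apparent ≤ true as expected).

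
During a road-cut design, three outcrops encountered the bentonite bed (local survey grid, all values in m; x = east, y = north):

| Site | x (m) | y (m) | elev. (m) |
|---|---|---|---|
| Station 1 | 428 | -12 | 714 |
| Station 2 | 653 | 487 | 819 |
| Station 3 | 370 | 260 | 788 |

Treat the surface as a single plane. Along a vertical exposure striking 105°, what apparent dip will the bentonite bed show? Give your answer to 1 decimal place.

8.8°

Two edge vectors: Station 1→Station 2 = (225, 499, 105), Station 1→Station 3 = (-58, 272, 74).
Normal n = (Station 1→Station 2) × (Station 1→Station 3) = (8366, -22740, 90142).
So ∂z/∂x = −n_x/n_z = −0.09281 and ∂z/∂y = −n_y/n_z = 0.25227.
Unit vector along 105° is (sin 105°, cos 105°) = (0.9659, -0.2588).
Slope in that direction = a·(0.9659) + b·(-0.2588) = −0.15494.
Apparent dip = arctan|0.15494| = 8.8° (true dip is 15.0°, so apparent ≤ true as expected).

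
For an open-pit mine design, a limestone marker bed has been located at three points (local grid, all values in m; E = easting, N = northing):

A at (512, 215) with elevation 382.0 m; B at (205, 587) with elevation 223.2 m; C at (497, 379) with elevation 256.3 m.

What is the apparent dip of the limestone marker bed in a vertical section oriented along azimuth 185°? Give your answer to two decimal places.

Let the plane be z = a·E + b·N + c.
B−A: −307a + 372b = −158.8;  C−A: −15a + 164b = −125.7.
Solving gives a = −0.46277, b = −0.80879.
Unit vector along 185° is (sin 185°, cos 185°) = (-0.0872, -0.9962).
Slope in that direction = a·(-0.0872) + b·(-0.9962) = 0.84604.
Apparent dip = arctan|0.84604| = 40.23° (true dip is 43.0°, so apparent ≤ true as expected).

40.23°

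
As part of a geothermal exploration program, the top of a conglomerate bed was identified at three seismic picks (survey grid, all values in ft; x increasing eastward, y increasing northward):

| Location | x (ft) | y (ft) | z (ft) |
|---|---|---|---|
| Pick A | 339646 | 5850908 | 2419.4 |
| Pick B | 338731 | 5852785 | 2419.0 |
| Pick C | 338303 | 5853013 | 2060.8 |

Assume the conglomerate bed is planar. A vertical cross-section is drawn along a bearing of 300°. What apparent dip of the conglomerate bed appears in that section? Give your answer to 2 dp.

35.13°

Let the plane be z = a·x + b·y + c.
Pick B−Pick A: −915a + 1877b = −0.4;  Pick C−Pick A: −1343a + 2105b = −358.6.
Solving gives a = 1.13033, b = 0.55080.
Unit vector along 300° is (sin 300°, cos 300°) = (-0.8660, 0.5000).
Slope in that direction = a·(-0.8660) + b·(0.5000) = −0.70350.
Apparent dip = arctan|0.70350| = 35.13° (true dip is 51.5°, so apparent ≤ true as expected).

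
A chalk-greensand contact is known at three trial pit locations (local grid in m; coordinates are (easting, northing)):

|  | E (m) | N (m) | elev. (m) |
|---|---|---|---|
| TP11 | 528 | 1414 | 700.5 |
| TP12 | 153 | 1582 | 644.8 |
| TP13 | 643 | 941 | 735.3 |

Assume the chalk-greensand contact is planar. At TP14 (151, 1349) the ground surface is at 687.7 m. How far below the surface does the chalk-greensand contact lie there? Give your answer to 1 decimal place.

Two edge vectors: TP11→TP12 = (-375, 168, -55.7), TP11→TP13 = (115, -473, 34.8).
Normal n = (TP11→TP12) × (TP11→TP13) = (-20499.7, 6644.5, 158055).
So ∂z/∂E = −n_x/n_z = 0.129700 and ∂z/∂N = −n_y/n_z = −0.042039.
Intercept c from TP11: 700.5 − 68.48 + 59.44 = 691.46.
At (151, 1349): z_contact = 19.58 − 56.71 + 691.46 = 654.34 m.
Depth below ground = 687.7 − 654.34 = 33.4 m.

33.4 m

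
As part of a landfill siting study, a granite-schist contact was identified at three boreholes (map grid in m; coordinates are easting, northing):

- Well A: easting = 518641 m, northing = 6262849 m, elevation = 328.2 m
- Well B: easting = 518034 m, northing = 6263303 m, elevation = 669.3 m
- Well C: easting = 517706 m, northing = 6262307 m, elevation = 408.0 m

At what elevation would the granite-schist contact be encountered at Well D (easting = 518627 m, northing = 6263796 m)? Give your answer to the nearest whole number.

Let the plane be z = a·easting + b·northing + c.
Well B−Well A: −607a + 454b = 341.1;  Well C−Well A: −935a − 542b = 79.8.
Solving gives a = −0.29344405, b = 0.35898559.
Then c = 328.2 − a·518641 − b·6262849 = −2095752.24.
At (518627, 6263796): z = −152188.0 + 2248612.5 − 2095752.24 = 672.3 m.

672 m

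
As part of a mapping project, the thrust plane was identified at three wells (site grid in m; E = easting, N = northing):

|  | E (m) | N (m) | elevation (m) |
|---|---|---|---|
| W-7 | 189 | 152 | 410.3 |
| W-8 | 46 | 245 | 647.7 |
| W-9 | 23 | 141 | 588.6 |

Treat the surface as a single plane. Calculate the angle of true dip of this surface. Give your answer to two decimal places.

Two edge vectors: W-7→W-8 = (-143, 93, 237.4), W-7→W-9 = (-166, -11, 178.3).
Normal n = (W-7→W-8) × (W-7→W-9) = (19193.3, -13911.5, 17011).
So ∂z/∂E = −n_x/n_z = −1.12829 and ∂z/∂N = −n_y/n_z = 0.81779.
Gradient magnitude |∇z| = √(a² + b²) = √(1.27303 + 0.66879) = 1.39349.
True dip = arctan(1.39349) = 54.34°, dipping toward SE (azimuth ≈ 126°).

54.34°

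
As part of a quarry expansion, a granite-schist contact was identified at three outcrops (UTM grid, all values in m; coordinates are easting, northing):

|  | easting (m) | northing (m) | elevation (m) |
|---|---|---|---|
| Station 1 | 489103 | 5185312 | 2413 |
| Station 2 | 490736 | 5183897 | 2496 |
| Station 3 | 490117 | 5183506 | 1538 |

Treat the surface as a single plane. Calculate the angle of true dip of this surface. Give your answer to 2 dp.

53.59°

Two edge vectors: Station 1→Station 2 = (1633, -1415, 83), Station 1→Station 3 = (1014, -1806, -875).
Normal n = (Station 1→Station 2) × (Station 1→Station 3) = (1388023, 1513037, -1514388).
So ∂z/∂easting = −n_x/n_z = 0.91656 and ∂z/∂northing = −n_y/n_z = 0.99911.
Gradient magnitude |∇z| = √(a² + b²) = √(0.84008 + 0.99822) = 1.35584.
True dip = arctan(1.35584) = 53.59°, dipping toward SW (azimuth ≈ 223°).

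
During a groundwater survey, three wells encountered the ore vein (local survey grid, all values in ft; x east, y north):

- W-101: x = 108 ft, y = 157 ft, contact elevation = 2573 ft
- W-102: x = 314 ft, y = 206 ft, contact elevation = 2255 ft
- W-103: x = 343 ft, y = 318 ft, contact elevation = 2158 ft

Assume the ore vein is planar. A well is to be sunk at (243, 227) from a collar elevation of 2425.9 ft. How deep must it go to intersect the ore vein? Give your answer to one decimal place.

Let the plane be z = a·x + b·y + c.
W-102−W-101: 206a + 49b = −318;  W-103−W-101: 235a + 161b = −415.
Solving gives a = −1.42548, b = −0.49697.
Then c = 2573 − a·108 − b·157 = 2804.98.
At (243, 227): z_contact = −346.39 − 112.81 + 2804.98 = 2345.77 ft.
Depth below ground = 2425.9 − 2345.77 = 80.1 ft.

80.1 ft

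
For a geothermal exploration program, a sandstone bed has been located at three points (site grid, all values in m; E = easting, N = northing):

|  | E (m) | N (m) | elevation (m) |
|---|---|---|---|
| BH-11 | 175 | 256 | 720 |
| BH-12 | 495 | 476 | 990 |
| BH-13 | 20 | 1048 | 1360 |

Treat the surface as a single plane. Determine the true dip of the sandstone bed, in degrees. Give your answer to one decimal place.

41.8°

Let the plane be z = a·E + b·N + c.
BH-12−BH-11: 320a + 220b = 270;  BH-13−BH-11: −155a + 792b = 640.
Solving gives a = 0.25402, b = 0.85779.
Gradient magnitude |∇z| = √(a² + b²) = √(0.06452 + 0.73581) = 0.89461.
True dip = arctan(0.89461) = 41.8°, dipping toward SSW (azimuth ≈ 196°).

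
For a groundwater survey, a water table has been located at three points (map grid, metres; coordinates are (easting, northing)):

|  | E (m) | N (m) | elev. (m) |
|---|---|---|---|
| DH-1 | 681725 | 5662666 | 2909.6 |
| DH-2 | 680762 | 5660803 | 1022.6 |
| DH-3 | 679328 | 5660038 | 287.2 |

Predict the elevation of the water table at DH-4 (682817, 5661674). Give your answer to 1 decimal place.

Two edge vectors: DH-1→DH-2 = (-963, -1863, -1887), DH-1→DH-3 = (-2397, -2628, -2622.4).
Normal n = (DH-1→DH-2) × (DH-1→DH-3) = (-73504.8, 1997767.8, -1934847).
So ∂z/∂E = −n_x/n_z = −0.037989981 and ∂z/∂N = −n_y/n_z = 1.032519781.
Intercept c from DH-1: 2909.6 + 25898.72 − 5846814.66 = −5818006.34.
At (682817, 5661674): z = −25940.2 + 5845790.4 − 5818006.34 = 1843.9 m.

1843.9 m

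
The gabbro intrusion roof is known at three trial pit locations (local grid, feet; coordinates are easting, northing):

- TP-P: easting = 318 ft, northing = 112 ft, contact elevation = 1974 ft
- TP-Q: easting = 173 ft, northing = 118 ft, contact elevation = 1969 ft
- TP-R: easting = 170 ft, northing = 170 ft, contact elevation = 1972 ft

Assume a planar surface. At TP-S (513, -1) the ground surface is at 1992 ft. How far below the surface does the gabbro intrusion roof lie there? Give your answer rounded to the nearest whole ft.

Two edge vectors: TP-P→TP-Q = (-145, 6, -5), TP-P→TP-R = (-148, 58, -2).
Normal n = (TP-P→TP-Q) × (TP-P→TP-R) = (278, 450, -7522).
So ∂z/∂easting = −n_x/n_z = 0.03696 and ∂z/∂northing = −n_y/n_z = 0.05982.
Intercept c from TP-P: 1974 − 11.75 − 6.70 = 1955.55.
At (513, -1): z_contact = 19.0 − 0.1 + 1955.55 = 1974.4 ft.
Depth below ground = 1992 − 1974.4 = 18 ft.

18 ft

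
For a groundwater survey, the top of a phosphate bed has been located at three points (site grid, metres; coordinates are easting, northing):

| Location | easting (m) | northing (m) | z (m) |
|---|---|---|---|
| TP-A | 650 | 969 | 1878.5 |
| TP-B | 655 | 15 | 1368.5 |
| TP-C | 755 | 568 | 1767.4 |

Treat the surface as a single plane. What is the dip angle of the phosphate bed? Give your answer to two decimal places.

48.73°

Two edge vectors: TP-A→TP-B = (5, -954, -510), TP-A→TP-C = (105, -401, -111.1).
Normal n = (TP-A→TP-B) × (TP-A→TP-C) = (-98520.6, -52994.5, 98165).
So ∂z/∂easting = −n_x/n_z = 1.00362 and ∂z/∂northing = −n_y/n_z = 0.53985.
Gradient magnitude |∇z| = √(a² + b²) = √(1.00726 + 0.29144) = 1.13960.
True dip = arctan(1.13960) = 48.73°, dipping toward WSW (azimuth ≈ 242°).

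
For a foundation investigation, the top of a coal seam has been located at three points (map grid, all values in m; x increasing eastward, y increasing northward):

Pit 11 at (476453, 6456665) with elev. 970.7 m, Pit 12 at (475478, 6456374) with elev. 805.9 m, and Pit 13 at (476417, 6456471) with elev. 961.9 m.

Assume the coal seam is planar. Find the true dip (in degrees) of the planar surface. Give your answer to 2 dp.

Let the plane be z = a·x + b·y + c.
Pit 12−Pit 11: −975a − 291b = −164.8;  Pit 13−Pit 11: −36a − 194b = −8.8.
Solving gives a = 0.16460, b = 0.01482.
Gradient magnitude |∇z| = √(a² + b²) = √(0.02709 + 0.00022) = 0.16527.
True dip = arctan(0.16527) = 9.38°, dipping toward W (azimuth ≈ 265°).

9.38°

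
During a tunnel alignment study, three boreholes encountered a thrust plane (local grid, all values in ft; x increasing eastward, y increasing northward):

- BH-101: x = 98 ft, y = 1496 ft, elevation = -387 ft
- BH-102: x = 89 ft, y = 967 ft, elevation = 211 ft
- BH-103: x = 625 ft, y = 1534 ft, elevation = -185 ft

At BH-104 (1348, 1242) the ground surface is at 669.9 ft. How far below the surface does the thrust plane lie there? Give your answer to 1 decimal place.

Two edge vectors: BH-101→BH-102 = (-9, -529, 598), BH-101→BH-103 = (527, 38, 202).
Normal n = (BH-101→BH-102) × (BH-101→BH-103) = (-129582, 316964, 278441).
So ∂z/∂x = −n_x/n_z = 0.465384 and ∂z/∂y = −n_y/n_z = −1.138352.
Intercept c from BH-101: -387 − 45.61 + 1702.98 = 1270.37.
At (1348, 1242): z_contact = 627.34 − 1413.83 + 1270.37 = 483.87 ft.
Depth below ground = 669.9 − 483.87 = 186.0 ft.

186.0 ft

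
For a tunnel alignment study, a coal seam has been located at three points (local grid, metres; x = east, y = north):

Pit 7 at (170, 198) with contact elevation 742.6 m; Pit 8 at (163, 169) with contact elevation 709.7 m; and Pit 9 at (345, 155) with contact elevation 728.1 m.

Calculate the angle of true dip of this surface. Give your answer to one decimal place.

47.9°

Let the plane be z = a·x + b·y + c.
Pit 8−Pit 7: −7a − 29b = −32.9;  Pit 9−Pit 7: 175a − 43b = −14.5.
Solving gives a = 0.18493, b = 1.08984.
Gradient magnitude |∇z| = √(a² + b²) = √(0.03420 + 1.18776) = 1.10542.
True dip = arctan(1.10542) = 47.9°, dipping toward S (azimuth ≈ 190°).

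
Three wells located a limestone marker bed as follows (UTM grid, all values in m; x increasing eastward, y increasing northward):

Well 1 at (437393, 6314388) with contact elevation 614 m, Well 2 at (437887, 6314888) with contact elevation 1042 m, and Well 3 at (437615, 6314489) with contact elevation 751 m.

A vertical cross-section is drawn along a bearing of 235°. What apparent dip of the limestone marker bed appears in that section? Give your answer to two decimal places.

Let the plane be z = a·x + b·y + c.
Well 2−Well 1: 494a + 500b = 428;  Well 3−Well 1: 222a + 101b = 137.
Solving gives a = 0.41358, b = 0.44739.
Unit vector along 235° is (sin 235°, cos 235°) = (-0.8192, -0.5736).
Slope in that direction = a·(-0.8192) + b·(-0.5736) = −0.59539.
Apparent dip = arctan|0.59539| = 30.77° (true dip is 31.4°, so apparent ≤ true as expected).

30.77°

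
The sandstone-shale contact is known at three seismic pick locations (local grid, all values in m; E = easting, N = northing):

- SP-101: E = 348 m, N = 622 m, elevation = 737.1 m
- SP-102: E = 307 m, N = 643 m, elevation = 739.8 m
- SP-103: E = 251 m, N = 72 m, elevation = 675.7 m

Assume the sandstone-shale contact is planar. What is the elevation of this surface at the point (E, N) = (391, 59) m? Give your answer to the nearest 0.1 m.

Let the plane be z = a·E + b·N + c.
SP-102−SP-101: −41a + 21b = 2.7;  SP-103−SP-101: −97a − 550b = −61.4.
Solving gives a = −0.00796, b = 0.11304.
Then c = 737.1 − a·348 − b·622 = 669.56.
At (391, 59): z = −3.1 + 6.7 + 669.56 = 673.1 m.

673.1 m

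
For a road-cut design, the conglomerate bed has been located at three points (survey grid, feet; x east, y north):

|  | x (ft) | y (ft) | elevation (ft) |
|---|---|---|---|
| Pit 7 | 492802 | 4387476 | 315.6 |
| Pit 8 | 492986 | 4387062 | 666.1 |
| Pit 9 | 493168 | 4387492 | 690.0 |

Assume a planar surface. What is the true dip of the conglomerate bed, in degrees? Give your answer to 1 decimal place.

47.9°

Let the plane be z = a·x + b·y + c.
Pit 8−Pit 7: 184a − 414b = 350.5;  Pit 9−Pit 7: 366a + 16b = 374.4.
Solving gives a = 1.03976, b = −0.38450.
Gradient magnitude |∇z| = √(a² + b²) = √(1.08110 + 0.14784) = 1.10858.
True dip = arctan(1.10858) = 47.9°, dipping toward WNW (azimuth ≈ 290°).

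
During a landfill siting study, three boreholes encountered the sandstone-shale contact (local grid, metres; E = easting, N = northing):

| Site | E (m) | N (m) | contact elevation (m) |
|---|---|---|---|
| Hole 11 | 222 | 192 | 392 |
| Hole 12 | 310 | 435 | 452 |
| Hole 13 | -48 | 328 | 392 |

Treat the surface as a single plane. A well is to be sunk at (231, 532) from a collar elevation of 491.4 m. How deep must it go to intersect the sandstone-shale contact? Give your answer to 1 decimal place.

Let the plane be z = a·E + b·N + c.
Hole 12−Hole 11: 88a + 243b = 60;  Hole 13−Hole 11: −270a + 136b = 0.
Solving gives a = 0.10518, b = 0.20882.
Then c = 392 − a·222 − b·192 = 328.56.
At (231, 532): z_contact = 24.30 + 111.09 + 328.56 = 463.95 m.
Depth below ground = 491.4 − 463.95 = 27.5 m.

27.5 m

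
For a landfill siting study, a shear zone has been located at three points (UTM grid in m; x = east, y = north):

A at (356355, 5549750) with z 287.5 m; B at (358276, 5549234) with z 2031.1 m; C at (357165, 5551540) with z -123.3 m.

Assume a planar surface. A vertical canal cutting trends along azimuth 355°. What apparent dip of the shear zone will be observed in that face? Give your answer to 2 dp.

Two edge vectors: A→B = (1921, -516, 1743.6), A→C = (810, 1790, -410.8).
Normal n = (A→B) × (A→C) = (-2909071.2, 2201462.8, 3856550).
So ∂z/∂x = −n_x/n_z = 0.75432 and ∂z/∂y = −n_y/n_z = −0.57084.
Unit vector along 355° is (sin 355°, cos 355°) = (-0.0872, 0.9962).
Slope in that direction = a·(-0.0872) + b·(0.9962) = −0.63441.
Apparent dip = arctan|0.63441| = 32.39° (true dip is 43.4°, so apparent ≤ true as expected).

32.39°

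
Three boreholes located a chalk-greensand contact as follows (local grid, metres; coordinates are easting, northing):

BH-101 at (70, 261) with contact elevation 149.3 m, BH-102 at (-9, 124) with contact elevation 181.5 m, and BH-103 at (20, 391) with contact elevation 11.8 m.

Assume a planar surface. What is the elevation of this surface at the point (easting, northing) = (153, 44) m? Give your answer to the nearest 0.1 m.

378.4 m

Let the plane be z = a·easting + b·northing + c.
BH-102−BH-101: −79a − 137b = 32.2;  BH-103−BH-101: −50a + 130b = −137.5.
Solving gives a = 0.85581, b = −0.72853.
Then c = 149.3 − a·70 − b·261 = 279.54.
At (153, 44): z = 130.9 − 32.1 + 279.54 = 378.4 m.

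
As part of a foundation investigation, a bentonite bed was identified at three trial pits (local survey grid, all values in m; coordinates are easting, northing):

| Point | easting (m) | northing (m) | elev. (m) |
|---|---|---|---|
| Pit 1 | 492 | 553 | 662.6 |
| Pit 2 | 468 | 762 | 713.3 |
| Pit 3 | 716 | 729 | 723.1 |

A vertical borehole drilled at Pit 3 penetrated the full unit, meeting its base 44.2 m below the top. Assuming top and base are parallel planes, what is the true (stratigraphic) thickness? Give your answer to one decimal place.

Let the plane be z = a·easting + b·northing + c.
Pit 2−Pit 1: −24a + 209b = 50.7;  Pit 3−Pit 1: 224a + 176b = 60.5.
Solving gives a = 0.07291, b = 0.25096.
|∇z| = √(a²+b²) = 0.26133, so dip δ = arctan(0.26133) = 14.65°.
True thickness = vertical thickness × cos δ = 44.2 × cos 14.65° = 42.8 m.

42.8 m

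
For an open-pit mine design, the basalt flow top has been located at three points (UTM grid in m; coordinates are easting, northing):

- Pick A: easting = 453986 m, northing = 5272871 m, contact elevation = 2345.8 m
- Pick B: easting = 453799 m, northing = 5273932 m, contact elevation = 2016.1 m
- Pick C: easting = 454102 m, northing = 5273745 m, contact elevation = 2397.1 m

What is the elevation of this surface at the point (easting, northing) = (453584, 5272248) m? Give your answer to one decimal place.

Let the plane be z = a·easting + b·northing + c.
Pick B−Pick A: −187a + 1061b = −329.7;  Pick C−Pick A: 116a + 874b = 51.3.
Solving gives a = 1.195708063, b = −0.100002443.
Then c = 2345.8 − a·453986 − b·5272871 = −13188.94.
At (453584, 5272248): z = 542354.0 − 527237.7 − 13188.94 = 1927.4 m.

1927.4 m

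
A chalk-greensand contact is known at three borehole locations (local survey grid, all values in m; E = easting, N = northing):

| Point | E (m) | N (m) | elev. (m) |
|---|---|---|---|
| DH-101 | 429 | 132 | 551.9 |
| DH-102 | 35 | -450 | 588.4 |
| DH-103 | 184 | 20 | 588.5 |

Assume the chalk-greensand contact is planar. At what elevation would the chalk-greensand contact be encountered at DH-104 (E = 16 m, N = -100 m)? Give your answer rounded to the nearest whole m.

Two edge vectors: DH-101→DH-102 = (-394, -582, 36.5), DH-101→DH-103 = (-245, -112, 36.6).
Normal n = (DH-101→DH-102) × (DH-101→DH-103) = (-17213.2, 5477.9, -98462).
So ∂z/∂E = −n_x/n_z = −0.17482 and ∂z/∂N = −n_y/n_z = 0.05563.
Intercept c from DH-101: 551.9 + 75.00 − 7.34 = 619.55.
At (16, -100): z = −2.8 − 5.6 + 619.55 = 611.2 m.

611 m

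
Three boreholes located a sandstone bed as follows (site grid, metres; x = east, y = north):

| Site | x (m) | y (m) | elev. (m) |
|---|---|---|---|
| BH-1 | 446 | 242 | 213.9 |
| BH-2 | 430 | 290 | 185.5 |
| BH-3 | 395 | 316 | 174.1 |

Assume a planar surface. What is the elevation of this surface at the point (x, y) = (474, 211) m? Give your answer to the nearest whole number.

Let the plane be z = a·x + b·y + c.
BH-2−BH-1: −16a + 48b = −28.4;  BH-3−BH-1: −51a + 74b = −39.8.
Solving gives a = −0.15127, b = −0.64209.
Then c = 213.9 − a·446 − b·242 = 436.75.
At (474, 211): z = −71.7 − 135.5 + 436.75 = 229.6 m.

230 m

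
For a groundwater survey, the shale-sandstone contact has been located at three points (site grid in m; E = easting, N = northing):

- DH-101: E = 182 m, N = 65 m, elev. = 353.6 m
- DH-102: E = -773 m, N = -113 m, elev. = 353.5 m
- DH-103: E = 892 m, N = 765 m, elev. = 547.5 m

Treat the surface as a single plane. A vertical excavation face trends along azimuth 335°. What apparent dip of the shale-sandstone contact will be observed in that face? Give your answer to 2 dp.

18.59°

Two edge vectors: DH-101→DH-102 = (-955, -178, -0.1), DH-101→DH-103 = (710, 700, 193.9).
Normal n = (DH-101→DH-102) × (DH-101→DH-103) = (-34444.2, 185103.5, -542120).
So ∂z/∂E = −n_x/n_z = −0.06354 and ∂z/∂N = −n_y/n_z = 0.34144.
Unit vector along 335° is (sin 335°, cos 335°) = (-0.4226, 0.9063).
Slope in that direction = a·(-0.4226) + b·(0.9063) = 0.33630.
Apparent dip = arctan|0.33630| = 18.59° (true dip is 19.2°, so apparent ≤ true as expected).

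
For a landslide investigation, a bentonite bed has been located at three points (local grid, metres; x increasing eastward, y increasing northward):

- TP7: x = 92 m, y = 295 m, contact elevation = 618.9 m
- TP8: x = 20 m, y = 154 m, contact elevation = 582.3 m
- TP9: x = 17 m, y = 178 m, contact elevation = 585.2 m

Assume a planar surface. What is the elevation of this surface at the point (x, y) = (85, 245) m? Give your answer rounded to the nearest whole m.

Let the plane be z = a·x + b·y + c.
TP8−TP7: −72a − 141b = −36.6;  TP9−TP7: −75a − 117b = −33.7.
Solving gives a = 0.21827, b = 0.14812.
Then c = 618.9 − a·92 − b·295 = 555.12.
At (85, 245): z = 18.6 + 36.3 + 555.12 = 610.0 m.

610 m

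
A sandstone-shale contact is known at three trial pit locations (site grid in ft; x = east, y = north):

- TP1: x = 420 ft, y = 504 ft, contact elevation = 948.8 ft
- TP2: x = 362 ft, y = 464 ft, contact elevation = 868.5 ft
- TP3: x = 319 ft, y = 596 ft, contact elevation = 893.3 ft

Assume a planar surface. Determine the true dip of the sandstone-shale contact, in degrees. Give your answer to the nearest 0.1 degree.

Let the plane be z = a·x + b·y + c.
TP2−TP1: −58a − 40b = −80.3;  TP3−TP1: −101a + 92b = −55.5.
Solving gives a = 1.02470, b = 0.52168.
Gradient magnitude |∇z| = √(a² + b²) = √(1.05001 + 0.27215) = 1.14985.
True dip = arctan(1.14985) = 49.0°, dipping toward WSW (azimuth ≈ 243°).

49.0°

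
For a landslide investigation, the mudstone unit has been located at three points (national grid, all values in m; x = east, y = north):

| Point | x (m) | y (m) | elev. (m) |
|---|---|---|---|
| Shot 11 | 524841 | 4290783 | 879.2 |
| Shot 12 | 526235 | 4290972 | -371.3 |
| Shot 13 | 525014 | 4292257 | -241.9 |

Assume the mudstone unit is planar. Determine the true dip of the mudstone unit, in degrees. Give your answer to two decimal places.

Two edge vectors: Shot 11→Shot 12 = (1394, 189, -1250.5), Shot 11→Shot 13 = (173, 1474, -1121.1).
Normal n = (Shot 11→Shot 12) × (Shot 11→Shot 13) = (1631349.1, 1346476.9, 2022059).
So ∂z/∂x = −n_x/n_z = −0.80678 and ∂z/∂y = −n_y/n_z = −0.66589.
Gradient magnitude |∇z| = √(a² + b²) = √(0.65089 + 0.44341) = 1.04609.
True dip = arctan(1.04609) = 46.29°, dipping toward NE (azimuth ≈ 050°).

46.29°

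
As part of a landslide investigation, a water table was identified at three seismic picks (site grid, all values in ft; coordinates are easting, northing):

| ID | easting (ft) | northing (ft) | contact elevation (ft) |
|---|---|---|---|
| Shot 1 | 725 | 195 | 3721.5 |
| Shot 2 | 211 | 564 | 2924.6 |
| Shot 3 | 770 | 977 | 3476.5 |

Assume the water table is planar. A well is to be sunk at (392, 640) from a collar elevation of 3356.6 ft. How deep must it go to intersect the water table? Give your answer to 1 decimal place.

231.0 ft

Two edge vectors: Shot 1→Shot 2 = (-514, 369, -796.9), Shot 1→Shot 3 = (45, 782, -245).
Normal n = (Shot 1→Shot 2) × (Shot 1→Shot 3) = (532770.8, -161790.5, -418553).
So ∂z/∂easting = −n_x/n_z = 1.27289 and ∂z/∂northing = −n_y/n_z = −0.38655.
Intercept c from Shot 1: 3721.5 − 922.84 + 75.38 = 2874.03.
At (392, 640): z_contact = 498.97 − 247.39 + 2874.03 = 3125.62 ft.
Depth below ground = 3356.6 − 3125.62 = 231.0 ft.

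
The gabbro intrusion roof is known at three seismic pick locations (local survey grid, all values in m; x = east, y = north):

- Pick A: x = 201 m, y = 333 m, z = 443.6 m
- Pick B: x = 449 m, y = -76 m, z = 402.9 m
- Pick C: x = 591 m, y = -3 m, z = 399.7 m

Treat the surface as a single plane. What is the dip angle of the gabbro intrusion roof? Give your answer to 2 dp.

Two edge vectors: Pick A→Pick B = (248, -409, -40.7), Pick A→Pick C = (390, -336, -43.9).
Normal n = (Pick A→Pick B) × (Pick A→Pick C) = (4279.9, -4985.8, 76182).
So ∂z/∂x = −n_x/n_z = −0.05618 and ∂z/∂y = −n_y/n_z = 0.06545.
Gradient magnitude |∇z| = √(a² + b²) = √(0.00316 + 0.00428) = 0.08625.
True dip = arctan(0.08625) = 4.93°, dipping toward SE (azimuth ≈ 139°).

4.93°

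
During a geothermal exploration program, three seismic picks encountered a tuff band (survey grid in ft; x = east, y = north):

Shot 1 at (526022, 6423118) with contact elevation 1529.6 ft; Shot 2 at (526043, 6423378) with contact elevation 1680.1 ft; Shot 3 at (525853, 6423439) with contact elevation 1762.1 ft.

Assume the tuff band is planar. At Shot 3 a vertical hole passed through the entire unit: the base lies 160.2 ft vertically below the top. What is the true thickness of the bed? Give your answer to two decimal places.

Let the plane be z = a·x + b·y + c.
Shot 2−Shot 1: 21a + 260b = 150.5;  Shot 3−Shot 1: −169a + 321b = 232.5.
Solving gives a = −0.23953, b = 0.59819.
|∇z| = √(a²+b²) = 0.64437, so dip δ = arctan(0.64437) = 32.80°.
True thickness = vertical thickness × cos δ = 160.2 × cos 32.80° = 134.66 ft.

134.66 ft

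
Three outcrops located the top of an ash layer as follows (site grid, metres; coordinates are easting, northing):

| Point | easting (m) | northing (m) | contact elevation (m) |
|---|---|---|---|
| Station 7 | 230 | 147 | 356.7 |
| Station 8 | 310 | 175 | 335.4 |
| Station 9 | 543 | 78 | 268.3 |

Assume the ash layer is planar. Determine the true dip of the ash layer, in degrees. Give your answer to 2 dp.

Two edge vectors: Station 7→Station 8 = (80, 28, -21.3), Station 7→Station 9 = (313, -69, -88.4).
Normal n = (Station 7→Station 8) × (Station 7→Station 9) = (-3944.9, 405.1, -14284).
So ∂z/∂easting = −n_x/n_z = −0.27618 and ∂z/∂northing = −n_y/n_z = 0.02836.
Gradient magnitude |∇z| = √(a² + b²) = √(0.07627 + 0.00080) = 0.27763.
True dip = arctan(0.27763) = 15.52°, dipping toward E (azimuth ≈ 096°).

15.52°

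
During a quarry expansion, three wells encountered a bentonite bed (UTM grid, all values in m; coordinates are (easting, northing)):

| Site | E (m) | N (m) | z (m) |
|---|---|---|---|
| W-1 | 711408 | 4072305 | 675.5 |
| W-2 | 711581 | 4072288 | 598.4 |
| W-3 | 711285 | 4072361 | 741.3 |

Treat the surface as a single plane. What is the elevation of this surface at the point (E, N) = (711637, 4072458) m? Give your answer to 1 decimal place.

617.3 m

Let the plane be z = a·E + b·N + c.
W-2−W-1: 173a − 17b = −77.1;  W-3−W-1: −123a + 56b = 65.8.
Solving gives a = −0.421087271, b = 0.250111886.
Then c = 675.5 − a·711408 − b·4072305 = −718291.53.
At (711637, 4072458): z = −299661.3 + 1018570.2 − 718291.53 = 617.3 m.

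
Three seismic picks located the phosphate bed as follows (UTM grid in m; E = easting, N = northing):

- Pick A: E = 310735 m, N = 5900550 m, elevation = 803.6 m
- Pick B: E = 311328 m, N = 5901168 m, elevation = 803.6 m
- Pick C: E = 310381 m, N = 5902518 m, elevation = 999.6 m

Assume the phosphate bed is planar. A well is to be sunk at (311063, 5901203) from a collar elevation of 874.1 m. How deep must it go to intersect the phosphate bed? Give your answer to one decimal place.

Let the plane be z = a·E + b·N + c.
Pick B−Pick A: 593a + 618b = 0;  Pick C−Pick A: −354a + 1968b = 196.
Solving gives a = −0.087406804, b = 0.083870930.
Then c = 803.6 − a·310735 − b·5900550 = −466920.67.
At (311063, 5901203): z_contact = −27189.02 + 494939.39 − 466920.67 = 829.70 m.
Depth below ground = 874.1 − 829.70 = 44.4 m.

44.4 m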